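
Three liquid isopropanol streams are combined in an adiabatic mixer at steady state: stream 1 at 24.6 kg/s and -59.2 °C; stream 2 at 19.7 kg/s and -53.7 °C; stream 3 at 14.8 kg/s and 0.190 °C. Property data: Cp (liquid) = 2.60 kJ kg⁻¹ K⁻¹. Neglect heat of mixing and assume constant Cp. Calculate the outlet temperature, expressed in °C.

Adiabatic, steady state ⇒ Σ ṁᵢCp,ᵢ(T_out − Tᵢ) = 0
Σ ṁᵢCp,ᵢTᵢ = 24.6×2.60×-59.2 + 19.7×2.60×-53.7 + 14.8×2.60×0.190 = -6529.6
Σ ṁᵢCp,ᵢ = 24.6×2.60 + 19.7×2.60 + 14.8×2.60 = 153.66
T_out = -6529.6 / 153.66 = -42.494 °C

T_out = -42.5 °C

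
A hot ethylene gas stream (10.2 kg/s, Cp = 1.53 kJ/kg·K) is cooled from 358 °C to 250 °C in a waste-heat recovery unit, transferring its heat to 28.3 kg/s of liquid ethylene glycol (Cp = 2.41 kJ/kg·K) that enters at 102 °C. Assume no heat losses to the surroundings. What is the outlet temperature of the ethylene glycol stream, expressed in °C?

T_c,out = 127 °C

Heat released by hot stream: Q = 10.2 × 1.53 × (358 − 250) = 1685.4 kJ/s
Energy balance on cold side (adiabatic exchanger): Q = ṁ_c·Cp_c·(T_c,out − T_c,in)
T_c,out = 102 + 1685.4/(28.3 × 2.41) = 126.71 °C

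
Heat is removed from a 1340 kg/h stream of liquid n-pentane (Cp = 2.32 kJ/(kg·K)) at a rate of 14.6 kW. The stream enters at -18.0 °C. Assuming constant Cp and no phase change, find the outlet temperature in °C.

T_out = -34.9 °C

Q = 14.6 kW = 52560 kJ/h
ΔT = Q/(ṁ·Cp) = 52560/(1340×2.32) = 16.907 K
T_out = -18.0 − 16.907 = -34.907 °C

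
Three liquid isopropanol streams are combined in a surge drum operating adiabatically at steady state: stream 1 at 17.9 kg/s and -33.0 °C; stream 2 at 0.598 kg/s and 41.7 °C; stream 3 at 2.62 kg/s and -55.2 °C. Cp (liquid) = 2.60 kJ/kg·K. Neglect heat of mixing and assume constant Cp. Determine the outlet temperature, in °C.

T_out = -33.6 °C

No heat crosses the boundary, so H_out = H_in.
T_out = Σ ṁᵢCp,ᵢTᵢ / Σ ṁᵢCp,ᵢ
      = -1847 / 54.907 = -33.639 °C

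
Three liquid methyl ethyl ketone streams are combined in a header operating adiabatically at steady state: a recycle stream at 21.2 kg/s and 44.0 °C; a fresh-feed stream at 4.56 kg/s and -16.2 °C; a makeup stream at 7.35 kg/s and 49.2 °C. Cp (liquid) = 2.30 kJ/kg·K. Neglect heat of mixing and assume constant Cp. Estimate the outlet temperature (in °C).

T_out = 36.9 °C

Energy balance with Q = 0: Σ ṁᵢCp,ᵢ(T_out − Tᵢ) = 0
Σ ṁᵢCp,ᵢTᵢ = 21.2×2.30×44.0 + 4.56×2.30×-16.2 + 7.35×2.30×49.2 = 2807.3
Σ ṁᵢCp,ᵢ = 21.2×2.30 + 4.56×2.30 + 7.35×2.30 = 76.153
T_out = 2807.3 / 76.153 = 36.863 °C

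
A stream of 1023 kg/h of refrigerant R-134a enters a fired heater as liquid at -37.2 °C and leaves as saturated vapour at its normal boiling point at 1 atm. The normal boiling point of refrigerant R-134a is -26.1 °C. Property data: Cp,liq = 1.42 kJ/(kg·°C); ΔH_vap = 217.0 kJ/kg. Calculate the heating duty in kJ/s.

Q = 66.1 kJ/s

liquid -37.2→-26.1 °C: 15.762 kJ/kg
vaporisation at -26.1 °C: 217 kJ/kg
Δh = 15.762 + 217 = 232.76 kJ/kg
Q = ṁ·Δh = 1023 kg/h × 232.76 kJ/kg = 238120 kJ/h
|Q| = 66.143 kW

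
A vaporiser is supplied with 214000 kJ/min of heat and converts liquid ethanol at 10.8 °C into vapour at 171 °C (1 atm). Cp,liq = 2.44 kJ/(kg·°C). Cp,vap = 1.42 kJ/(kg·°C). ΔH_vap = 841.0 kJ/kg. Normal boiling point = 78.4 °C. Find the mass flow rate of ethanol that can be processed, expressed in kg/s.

Δh = 2.44×(78.4−10.8) + 841.0 + 1.42×(171−78.4) = 1137.4 kJ/kg
Q = 214000 kJ/min = 3566.7 kJ/s = 3566.7 kJ/s
ṁ = Q/Δh = 3566.7 / 1137.4 = 3.1357 kg/s

ṁ = 3.14 kg/s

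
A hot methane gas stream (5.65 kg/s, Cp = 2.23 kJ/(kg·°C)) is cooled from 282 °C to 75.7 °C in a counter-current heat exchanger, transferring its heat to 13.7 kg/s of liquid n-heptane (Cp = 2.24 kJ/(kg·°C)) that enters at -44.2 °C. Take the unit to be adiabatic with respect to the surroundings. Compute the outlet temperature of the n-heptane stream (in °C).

Heat released by hot stream: Q = 5.65 × 2.23 × (282 − 75.7) = 2599.3 kJ/s
Energy balance on cold side (adiabatic exchanger): Q = ṁ_c·Cp_c·(T_c,out − T_c,in)
T_c,out = -44.2 + 2599.3/(13.7 × 2.24) = 40.5 °C

T_c,out = 40.5 °C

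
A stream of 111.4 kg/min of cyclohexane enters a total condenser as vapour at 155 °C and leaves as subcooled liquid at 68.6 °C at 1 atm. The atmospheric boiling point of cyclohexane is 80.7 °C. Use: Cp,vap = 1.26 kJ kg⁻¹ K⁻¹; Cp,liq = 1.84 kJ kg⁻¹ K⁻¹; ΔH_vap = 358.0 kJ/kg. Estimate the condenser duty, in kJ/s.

Q_c = 880 kJ/s

vapour 155→80.7 °C: -93.618 kJ/kg
condensation at 80.7 °C: -358 kJ/kg
liquid 80.7→68.6 °C: -22.264 kJ/kg
Δh = -93.618 + -358 + -22.264 = -473.88 kJ/kg
Q = ṁ·Δh = 111.4 kg/min × -473.88 kJ/kg = -52790 kJ/min
|Q| = 879.84 kW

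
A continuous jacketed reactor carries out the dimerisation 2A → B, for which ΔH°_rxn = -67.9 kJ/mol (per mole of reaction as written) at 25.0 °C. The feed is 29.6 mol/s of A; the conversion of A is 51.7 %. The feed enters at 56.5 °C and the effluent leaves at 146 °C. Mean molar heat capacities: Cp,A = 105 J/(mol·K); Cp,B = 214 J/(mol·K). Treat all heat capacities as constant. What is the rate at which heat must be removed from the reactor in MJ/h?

Extent of reaction ξ = 0.517 × 29.6 / 2 = 7.6516 mol/s
Reaction term: ξ·ΔH°_rxn = 7.6516 × -67.9 = -519.54 kJ/s
Sensible, feed 56.5→25 °C: -97.902 kJ/s
Outlet flows (mol/s): A 14.297, B 7.6516
Sensible, products 25→146 °C: 379.77 kJ/s
Q = ΔH = -237.67 kJ/s = -237.67 kW
Heat removed = 855.63 MJ/h

Q_out = 856 MJ/h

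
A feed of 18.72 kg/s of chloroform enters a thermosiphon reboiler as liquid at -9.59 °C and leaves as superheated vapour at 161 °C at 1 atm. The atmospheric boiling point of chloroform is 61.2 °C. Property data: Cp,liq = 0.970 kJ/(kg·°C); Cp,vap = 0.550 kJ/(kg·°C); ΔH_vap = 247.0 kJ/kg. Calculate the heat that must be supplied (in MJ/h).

liquid -9.59→61.2 °C: 68.666 kJ/kg
vaporisation at 61.2 °C: 247 kJ/kg
vapour 61.2→161 °C: 54.89 kJ/kg
Δh = 68.666 + 247 + 54.89 = 370.56 kJ/kg
Q = ṁ·Δh = 18.72 kg/s × 370.56 kJ/kg = 6936.8 kJ/s
|Q| = 6936.8 kW = 24973 MJ/h

Q = 25000 MJ/h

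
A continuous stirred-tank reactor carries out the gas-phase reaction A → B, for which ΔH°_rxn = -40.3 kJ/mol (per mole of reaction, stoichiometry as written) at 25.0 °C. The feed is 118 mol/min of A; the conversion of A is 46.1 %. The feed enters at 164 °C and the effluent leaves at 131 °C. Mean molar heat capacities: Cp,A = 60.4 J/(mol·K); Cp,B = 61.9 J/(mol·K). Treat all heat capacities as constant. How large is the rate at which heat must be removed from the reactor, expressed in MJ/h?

Q_out = 145 MJ/h

Extent of reaction ξ = 0.461 × 118 = 54.398 mol/min
Reaction term: ξ·ΔH°_rxn = 54.398 × -40.3 = -2192.2 kJ/min
Sensible, feed 164→25 °C: -990.68 kJ/min
Outlet flows (mol/min): A 63.602, B 54.398
Sensible, products 25→131 °C: 764.13 kJ/min
Q = ΔH = -2418.8 kJ/min = -40.313 kW
Heat removed = 145.13 MJ/h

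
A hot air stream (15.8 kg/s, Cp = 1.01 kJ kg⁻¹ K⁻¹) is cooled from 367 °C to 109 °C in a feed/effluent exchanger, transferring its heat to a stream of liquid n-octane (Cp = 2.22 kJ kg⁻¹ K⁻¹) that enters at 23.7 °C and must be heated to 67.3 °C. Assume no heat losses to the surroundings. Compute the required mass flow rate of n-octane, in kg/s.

Heat released by hot stream: Q = 15.8 × 1.01 × (367 − 109) = 4117.2 kJ/s
Energy balance on cold side (adiabatic exchanger): Q = ṁ_c·Cp_c·(T_c,out − T_c,in)
ṁ_c = 4117.2 / [2.22 × (67.3 − 23.7)] = 42.536 kg/s

ṁ_c = 42.5 kg/s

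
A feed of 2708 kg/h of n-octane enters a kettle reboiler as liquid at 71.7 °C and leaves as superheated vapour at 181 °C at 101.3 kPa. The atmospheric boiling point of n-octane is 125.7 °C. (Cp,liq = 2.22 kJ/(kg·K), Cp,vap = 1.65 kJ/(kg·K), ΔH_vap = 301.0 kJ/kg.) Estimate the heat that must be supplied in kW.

liquid 71.7→125.7 °C: 119.88 kJ/kg
vaporisation at 125.7 °C: 301 kJ/kg
vapour 125.7→181 °C: 91.245 kJ/kg
Δh = 119.88 + 301 + 91.245 = 512.12 kJ/kg
Q = ṁ·Δh = 2708 kg/h × 512.12 kJ/kg = 1.3868e+06 kJ/h
|Q| = 385.23 kW

Q = 385 kW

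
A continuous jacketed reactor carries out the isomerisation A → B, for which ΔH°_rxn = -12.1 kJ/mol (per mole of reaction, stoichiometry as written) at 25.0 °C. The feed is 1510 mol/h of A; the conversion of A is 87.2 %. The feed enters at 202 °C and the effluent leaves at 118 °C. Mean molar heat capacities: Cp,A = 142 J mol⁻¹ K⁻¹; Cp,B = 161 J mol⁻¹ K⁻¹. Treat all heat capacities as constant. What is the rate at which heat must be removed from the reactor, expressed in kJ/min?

Extent of reaction ξ = 0.872 × 1510 = 1316.7 mol/h
Reaction term: ξ·ΔH°_rxn = 1316.7 × -12.1 = -15932 kJ/h
Sensible, feed 202→25 °C: -37952 kJ/h
Outlet flows (mol/h): A 193.28, B 1316.7
Sensible, products 25→118 °C: 22268 kJ/h
Q = ΔH = -31617 kJ/h = -8.7825 kW
Heat removed = 526.95 kJ/min

Q_out = 527 kJ/min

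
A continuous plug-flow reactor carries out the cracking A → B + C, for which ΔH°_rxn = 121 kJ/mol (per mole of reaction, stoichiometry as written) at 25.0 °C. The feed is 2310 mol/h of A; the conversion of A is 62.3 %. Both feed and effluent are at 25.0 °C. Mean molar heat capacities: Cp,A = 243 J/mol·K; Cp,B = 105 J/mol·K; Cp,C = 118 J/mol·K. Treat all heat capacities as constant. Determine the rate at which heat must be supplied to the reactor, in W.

Q_in = 48400 W

Extent of reaction ξ = 0.623 × 2310 = 1439.1 mol/h
Reaction term: ξ·ΔH°_rxn = 1439.1 × 121 = 174130 kJ/h
Q = ΔH = 174130 kJ/h = 48.371 kW
Heat supplied = 48371 W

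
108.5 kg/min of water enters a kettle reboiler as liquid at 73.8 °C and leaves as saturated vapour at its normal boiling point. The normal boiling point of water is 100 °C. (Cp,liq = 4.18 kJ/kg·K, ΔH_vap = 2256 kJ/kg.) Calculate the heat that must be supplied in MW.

liquid 73.8→100 °C: 109.52 kJ/kg
vaporisation at 100 °C: 2256 kJ/kg
Δh = 109.52 + 2256 = 2365.5 kJ/kg
Q = ṁ·Δh = 108.5 kg/min × 2365.5 kJ/kg = 256660 kJ/min
|Q| = 4277.6 kW = 4.2776 MW

Q = 4.28 MW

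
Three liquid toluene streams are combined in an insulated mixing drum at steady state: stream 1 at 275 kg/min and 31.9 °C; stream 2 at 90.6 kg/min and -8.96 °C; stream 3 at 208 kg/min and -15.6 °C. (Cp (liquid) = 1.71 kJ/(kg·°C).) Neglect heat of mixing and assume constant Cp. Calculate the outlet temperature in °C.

T_out = 8.22 °C

Adiabatic, steady state ⇒ Σ ṁᵢCp,ᵢ(T_out − Tᵢ) = 0
T_out = Σ ṁᵢCp,ᵢTᵢ / Σ ṁᵢCp,ᵢ
      = 8064.2 / 980.86 = 8.2216 °C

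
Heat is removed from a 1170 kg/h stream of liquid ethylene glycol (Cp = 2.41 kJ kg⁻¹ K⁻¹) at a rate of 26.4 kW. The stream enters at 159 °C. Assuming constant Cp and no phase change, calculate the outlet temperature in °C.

Q = 26.4 kW = 95040 kJ/h
ΔT = Q/(ṁ·Cp) = 95040/(1170×2.41) = 33.706 K
T_out = 159 − 33.706 = 125.29 °C

T_out = 125 °C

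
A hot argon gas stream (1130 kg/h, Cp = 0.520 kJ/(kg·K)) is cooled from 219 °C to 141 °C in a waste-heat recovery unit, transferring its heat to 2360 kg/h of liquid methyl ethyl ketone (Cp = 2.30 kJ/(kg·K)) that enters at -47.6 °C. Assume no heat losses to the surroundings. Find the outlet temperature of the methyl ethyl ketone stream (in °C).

T_c,out = -39.2 °C

Heat released by hot stream: Q = 1130 × 0.520 × (219 − 141) = 45833 kJ/h
Energy balance on cold side (adiabatic exchanger): Q = ṁ_c·Cp_c·(T_c,out − T_c,in)
T_c,out = -47.6 + 45833/(2360 × 2.30) = -39.156 °C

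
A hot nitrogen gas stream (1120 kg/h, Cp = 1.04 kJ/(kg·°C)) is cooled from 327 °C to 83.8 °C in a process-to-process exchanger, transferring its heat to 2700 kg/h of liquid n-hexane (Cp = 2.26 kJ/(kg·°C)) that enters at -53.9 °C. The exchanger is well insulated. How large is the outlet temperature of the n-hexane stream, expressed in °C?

Heat released by hot stream: Q = 1120 × 1.04 × (327 − 83.8) = 283280 kJ/h
Energy balance on cold side (adiabatic exchanger): Q = ṁ_c·Cp_c·(T_c,out − T_c,in)
T_c,out = -53.9 + 283280/(2700 × 2.26) = -7.476 °C

T_c,out = -7.48 °C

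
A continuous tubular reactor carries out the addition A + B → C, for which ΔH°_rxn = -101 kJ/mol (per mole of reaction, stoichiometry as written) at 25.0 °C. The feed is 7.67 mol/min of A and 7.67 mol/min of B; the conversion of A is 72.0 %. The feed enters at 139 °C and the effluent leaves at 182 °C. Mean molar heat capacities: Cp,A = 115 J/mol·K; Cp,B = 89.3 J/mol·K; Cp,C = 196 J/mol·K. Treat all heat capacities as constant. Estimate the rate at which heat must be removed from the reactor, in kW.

Extent of reaction ξ = 0.720 × 7.67 = 5.5224 mol/min
Reaction term: ξ·ΔH°_rxn = 5.5224 × -101 = -557.76 kJ/min
Sensible, feed 139→25 °C: -178.64 kJ/min
Outlet flows (mol/min): A 2.1476, B 2.1476, C 5.5224
Sensible, products 25→182 °C: 238.82 kJ/min
Q = ΔH = -497.58 kJ/min = -8.293 kW
Heat removed = 8.293 kW

Q_out = 8.29 kW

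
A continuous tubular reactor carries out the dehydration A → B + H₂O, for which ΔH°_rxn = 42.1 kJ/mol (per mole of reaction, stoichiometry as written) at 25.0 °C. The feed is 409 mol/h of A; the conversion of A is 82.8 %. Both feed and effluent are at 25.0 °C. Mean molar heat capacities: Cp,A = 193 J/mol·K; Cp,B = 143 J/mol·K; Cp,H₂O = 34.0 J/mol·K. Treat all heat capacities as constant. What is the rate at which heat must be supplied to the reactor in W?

Q_in = 3960 W

Extent of reaction ξ = 0.828 × 409 = 338.65 mol/h
Reaction term: ξ·ΔH°_rxn = 338.65 × 42.1 = 14257 kJ/h
Q = ΔH = 14257 kJ/h = 3.9603 kW
Heat supplied = 3960.3 W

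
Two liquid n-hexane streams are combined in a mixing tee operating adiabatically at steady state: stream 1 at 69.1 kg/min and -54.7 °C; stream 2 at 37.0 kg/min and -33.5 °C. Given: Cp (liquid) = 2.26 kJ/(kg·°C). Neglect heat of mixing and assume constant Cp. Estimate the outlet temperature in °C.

Adiabatic, steady state ⇒ Σ ṁᵢCp,ᵢ(T_out − Tᵢ) = 0
T_out = Σ ṁᵢCp,ᵢTᵢ / Σ ṁᵢCp,ᵢ
      = -11344 / 239.79 = -47.307 °C

T_out = -47.3 °C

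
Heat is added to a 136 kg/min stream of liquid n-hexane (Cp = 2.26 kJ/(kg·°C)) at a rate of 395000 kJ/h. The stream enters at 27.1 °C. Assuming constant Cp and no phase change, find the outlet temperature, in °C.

Q = 395000 kJ/h = 6583.3 kJ/min
ΔT = Q/(ṁ·Cp) = 6583.3/(136×2.26) = 21.419 K
T_out = 27.1 + 21.419 = 48.519 °C

T_out = 48.5 °C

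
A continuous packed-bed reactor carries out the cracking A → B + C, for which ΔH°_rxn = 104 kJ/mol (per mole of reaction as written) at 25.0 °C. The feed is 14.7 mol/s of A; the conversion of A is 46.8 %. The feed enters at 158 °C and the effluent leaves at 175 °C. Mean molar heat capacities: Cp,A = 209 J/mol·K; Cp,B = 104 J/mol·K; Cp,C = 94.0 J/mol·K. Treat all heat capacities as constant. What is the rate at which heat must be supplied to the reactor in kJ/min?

Extent of reaction ξ = 0.468 × 14.7 = 6.8796 mol/s
Reaction term: ξ·ΔH°_rxn = 6.8796 × 104 = 715.48 kJ/s
Sensible, feed 158→25 °C: -408.62 kJ/s
Outlet flows (mol/s): A 7.8204, B 6.8796, C 6.8796
Sensible, products 25→175 °C: 449.49 kJ/s
Q = ΔH = 756.36 kJ/s = 756.36 kW
Heat supplied = 45381 kJ/min

Q_in = 45400 kJ/min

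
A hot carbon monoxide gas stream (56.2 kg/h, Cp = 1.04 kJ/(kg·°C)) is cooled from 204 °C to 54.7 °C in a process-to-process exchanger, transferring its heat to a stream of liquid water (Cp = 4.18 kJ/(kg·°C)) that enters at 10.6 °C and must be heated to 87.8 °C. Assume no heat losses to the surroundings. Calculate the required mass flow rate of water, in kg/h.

ṁ_c = 27.0 kg/h

Heat released by hot stream: Q = 56.2 × 1.04 × (204 − 54.7) = 8726.3 kJ/h
Energy balance on cold side (adiabatic exchanger): Q = ṁ_c·Cp_c·(T_c,out − T_c,in)
ṁ_c = 8726.3 / [4.18 × (87.8 − 10.6)] = 27.042 kg/h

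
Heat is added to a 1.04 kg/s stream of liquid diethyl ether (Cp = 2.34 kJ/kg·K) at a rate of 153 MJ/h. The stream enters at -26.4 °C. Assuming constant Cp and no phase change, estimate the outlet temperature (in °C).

Q = 153 MJ/h = 42.5 kJ/s
ΔT = Q/(ṁ·Cp) = 42.5/(1.04×2.34) = 17.464 K
T_out = -26.4 + 17.464 = -8.9362 °C

T_out = -8.94 °C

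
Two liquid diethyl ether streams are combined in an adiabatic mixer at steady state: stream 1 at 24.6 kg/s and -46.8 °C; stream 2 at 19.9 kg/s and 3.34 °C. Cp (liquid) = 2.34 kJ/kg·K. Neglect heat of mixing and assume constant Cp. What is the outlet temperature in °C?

No heat crosses the boundary, so H_out = H_in.
T_out = Σ ṁᵢCp,ᵢTᵢ / Σ ṁᵢCp,ᵢ
      = -2538.5 / 104.13 = -24.378 °C

T_out = -24.4 °C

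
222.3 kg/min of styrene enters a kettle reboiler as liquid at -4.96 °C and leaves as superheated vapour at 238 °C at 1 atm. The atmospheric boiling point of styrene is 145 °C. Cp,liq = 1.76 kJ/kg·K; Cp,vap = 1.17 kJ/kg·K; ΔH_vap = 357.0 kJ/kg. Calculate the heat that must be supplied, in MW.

liquid -4.96→145 °C: 263.93 kJ/kg
vaporisation at 145 °C: 357 kJ/kg
vapour 145→238 °C: 108.81 kJ/kg
Δh = 263.93 + 357 + 108.81 = 729.74 kJ/kg
Q = ṁ·Δh = 222.3 kg/min × 729.74 kJ/kg = 162220 kJ/min
|Q| = 2703.7 kW = 2.7037 MW

Q = 2.70 MW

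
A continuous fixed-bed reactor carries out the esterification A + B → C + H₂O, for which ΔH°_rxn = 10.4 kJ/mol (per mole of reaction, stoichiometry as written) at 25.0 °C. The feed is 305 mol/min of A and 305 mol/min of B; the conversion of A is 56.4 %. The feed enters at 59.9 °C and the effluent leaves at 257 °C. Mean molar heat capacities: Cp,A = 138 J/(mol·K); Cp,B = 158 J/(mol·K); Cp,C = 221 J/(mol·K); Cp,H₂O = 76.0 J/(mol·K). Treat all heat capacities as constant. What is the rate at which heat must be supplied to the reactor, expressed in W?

Q_in = 327000 W

Extent of reaction ξ = 0.564 × 305 = 172.02 mol/min
Reaction term: ξ·ΔH°_rxn = 172.02 × 10.4 = 1789 kJ/min
Sensible, feed 59.9→25 °C: -3150.8 kJ/min
Outlet flows (mol/min): A 132.98, B 132.98, C 172.02, H₂O 172.02
Sensible, products 25→257 °C: 20985 kJ/min
Q = ΔH = 19623 kJ/min = 327.05 kW
Heat supplied = 327050 W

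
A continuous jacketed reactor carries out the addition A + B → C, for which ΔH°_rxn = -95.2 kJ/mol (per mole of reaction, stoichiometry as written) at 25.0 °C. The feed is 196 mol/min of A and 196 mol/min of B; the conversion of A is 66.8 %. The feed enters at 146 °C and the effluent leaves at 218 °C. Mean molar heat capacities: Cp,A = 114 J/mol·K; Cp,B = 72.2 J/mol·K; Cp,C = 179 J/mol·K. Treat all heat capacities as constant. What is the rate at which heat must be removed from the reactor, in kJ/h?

Q_out = 601000 kJ/h

Extent of reaction ξ = 0.668 × 196 = 130.93 mol/min
Reaction term: ξ·ΔH°_rxn = 130.93 × -95.2 = -12464 kJ/min
Sensible, feed 146→25 °C: -4415.9 kJ/min
Outlet flows (mol/min): A 65.072, B 65.072, C 130.93
Sensible, products 25→218 °C: 6861.6 kJ/min
Q = ΔH = -10019 kJ/min = -166.98 kW
Heat removed = 601120 kJ/h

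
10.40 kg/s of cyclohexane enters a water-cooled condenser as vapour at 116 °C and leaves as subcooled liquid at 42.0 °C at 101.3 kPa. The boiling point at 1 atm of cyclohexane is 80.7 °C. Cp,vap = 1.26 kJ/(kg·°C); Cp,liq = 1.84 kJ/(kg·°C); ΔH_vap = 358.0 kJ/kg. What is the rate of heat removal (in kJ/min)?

vapour 116→80.7 °C: -44.478 kJ/kg
condensation at 80.7 °C: -358 kJ/kg
liquid 80.7→42.0 °C: -71.208 kJ/kg
Δh = -44.478 + -358 + -71.208 = -473.69 kJ/kg
Q = ṁ·Δh = 10.40 kg/s × -473.69 kJ/kg = -4926.3 kJ/s
|Q| = 4926.3 kW = 295580 kJ/min

Q_c = 296000 kJ/min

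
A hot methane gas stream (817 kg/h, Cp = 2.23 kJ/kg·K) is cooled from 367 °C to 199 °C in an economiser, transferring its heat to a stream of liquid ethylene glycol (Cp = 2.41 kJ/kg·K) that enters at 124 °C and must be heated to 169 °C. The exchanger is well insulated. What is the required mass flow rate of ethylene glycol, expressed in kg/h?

Heat released by hot stream: Q = 817 × 2.23 × (367 − 199) = 306080 kJ/h
Energy balance on cold side (adiabatic exchanger): Q = ṁ_c·Cp_c·(T_c,out − T_c,in)
ṁ_c = 306080 / [2.41 × (169 − 124)] = 2822.3 kg/h

ṁ_c = 2820 kg/h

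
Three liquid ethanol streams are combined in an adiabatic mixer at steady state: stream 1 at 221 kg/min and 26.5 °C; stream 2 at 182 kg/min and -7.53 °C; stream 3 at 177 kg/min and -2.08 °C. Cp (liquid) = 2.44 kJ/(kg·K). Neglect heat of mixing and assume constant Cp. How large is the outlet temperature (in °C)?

T_out = 7.10 °C

No heat crosses the boundary, so H_out = H_in.
T_out = Σ ṁᵢCp,ᵢTᵢ / Σ ṁᵢCp,ᵢ
      = 10048 / 1415.2 = 7.0998 °C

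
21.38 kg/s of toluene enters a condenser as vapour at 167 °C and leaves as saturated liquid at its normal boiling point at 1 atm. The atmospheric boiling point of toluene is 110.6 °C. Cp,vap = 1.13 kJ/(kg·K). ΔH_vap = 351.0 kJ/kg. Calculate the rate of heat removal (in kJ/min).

Q_c = 532000 kJ/min

vapour 167→110.6 °C: -63.732 kJ/kg
condensation at 110.6 °C: -351 kJ/kg
Δh = -63.732 + -351 = -414.73 kJ/kg
Q = ṁ·Δh = 21.38 kg/s × -414.73 kJ/kg = -8867 kJ/s
|Q| = 8867 kW = 532020 kJ/min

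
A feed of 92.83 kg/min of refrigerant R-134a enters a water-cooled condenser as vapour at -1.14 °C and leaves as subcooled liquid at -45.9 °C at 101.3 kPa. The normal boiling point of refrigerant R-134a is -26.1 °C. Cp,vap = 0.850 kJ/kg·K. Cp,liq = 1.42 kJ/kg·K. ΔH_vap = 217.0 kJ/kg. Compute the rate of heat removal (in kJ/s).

vapour -1.14→-26.1 °C: -21.216 kJ/kg
condensation at -26.1 °C: -217 kJ/kg
liquid -26.1→-45.9 °C: -28.116 kJ/kg
Δh = -21.216 + -217 + -28.116 = -266.33 kJ/kg
Q = ṁ·Δh = 92.83 kg/min × -266.33 kJ/kg = -24724 kJ/min
|Q| = 412.06 kW

Q_c = 412 kJ/s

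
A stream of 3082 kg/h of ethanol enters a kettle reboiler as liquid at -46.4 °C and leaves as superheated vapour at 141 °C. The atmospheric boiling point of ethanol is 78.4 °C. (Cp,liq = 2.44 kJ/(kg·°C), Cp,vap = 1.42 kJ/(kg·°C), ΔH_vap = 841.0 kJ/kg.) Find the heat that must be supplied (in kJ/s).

liquid -46.4→78.4 °C: 304.51 kJ/kg
vaporisation at 78.4 °C: 841 kJ/kg
vapour 78.4→141 °C: 88.892 kJ/kg
Δh = 304.51 + 841 + 88.892 = 1234.4 kJ/kg
Q = ṁ·Δh = 3082 kg/h × 1234.4 kJ/kg = 3.8044e+06 kJ/h
|Q| = 1056.8 kW

Q = 1060 kJ/s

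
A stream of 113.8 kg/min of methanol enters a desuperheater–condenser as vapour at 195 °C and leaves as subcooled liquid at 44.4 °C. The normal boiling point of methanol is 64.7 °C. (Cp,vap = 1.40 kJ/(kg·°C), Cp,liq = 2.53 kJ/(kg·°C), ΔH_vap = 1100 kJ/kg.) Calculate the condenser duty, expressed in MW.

Q_c = 2.53 MW

vapour 195→64.7 °C: -182.42 kJ/kg
condensation at 64.7 °C: -1100 kJ/kg
liquid 64.7→44.4 °C: -51.359 kJ/kg
Δh = -182.42 + -1100 + -51.359 = -1333.8 kJ/kg
Q = ṁ·Δh = 113.8 kg/min × -1333.8 kJ/kg = -151780 kJ/min
|Q| = 2529.7 kW = 2.5297 MW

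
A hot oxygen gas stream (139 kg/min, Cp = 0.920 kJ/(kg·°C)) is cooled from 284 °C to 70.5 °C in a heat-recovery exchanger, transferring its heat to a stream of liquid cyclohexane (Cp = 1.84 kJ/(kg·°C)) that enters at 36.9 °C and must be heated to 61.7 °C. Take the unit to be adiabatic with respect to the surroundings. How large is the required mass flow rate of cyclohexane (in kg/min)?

ṁ_c = 598 kg/min

Heat released by hot stream: Q = 139 × 0.920 × (284 − 70.5) = 27302 kJ/min
Energy balance on cold side (adiabatic exchanger): Q = ṁ_c·Cp_c·(T_c,out − T_c,in)
ṁ_c = 27302 / [1.84 × (61.7 − 36.9)] = 598.32 kg/min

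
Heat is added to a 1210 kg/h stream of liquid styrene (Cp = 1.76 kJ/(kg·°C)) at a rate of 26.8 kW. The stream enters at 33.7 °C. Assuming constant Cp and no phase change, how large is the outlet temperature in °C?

Q = 26.8 kW = 96480 kJ/h
ΔT = Q/(ṁ·Cp) = 96480/(1210×1.76) = 45.304 K
T_out = 33.7 + 45.304 = 79.004 °C

T_out = 79.0 °C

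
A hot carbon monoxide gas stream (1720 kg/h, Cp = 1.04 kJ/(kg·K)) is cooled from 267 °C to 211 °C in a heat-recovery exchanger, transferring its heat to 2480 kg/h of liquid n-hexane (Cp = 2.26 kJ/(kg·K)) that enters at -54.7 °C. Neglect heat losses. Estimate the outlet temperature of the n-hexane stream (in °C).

Heat released by hot stream: Q = 1720 × 1.04 × (267 − 211) = 100170 kJ/h
Energy balance on cold side (adiabatic exchanger): Q = ṁ_c·Cp_c·(T_c,out − T_c,in)
T_c,out = -54.7 + 100170/(2480 × 2.26) = -36.827 °C

T_c,out = -36.8 °C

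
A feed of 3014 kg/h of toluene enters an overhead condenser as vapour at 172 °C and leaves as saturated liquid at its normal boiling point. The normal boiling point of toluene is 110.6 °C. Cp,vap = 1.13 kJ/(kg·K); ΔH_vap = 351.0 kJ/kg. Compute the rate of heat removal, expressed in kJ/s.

vapour 172→110.6 °C: -69.382 kJ/kg
condensation at 110.6 °C: -351 kJ/kg
Δh = -69.382 + -351 = -420.38 kJ/kg
Q = ṁ·Δh = 3014 kg/h × -420.38 kJ/kg = -1.267e+06 kJ/h
|Q| = 351.95 kW

Q_c = 352 kJ/s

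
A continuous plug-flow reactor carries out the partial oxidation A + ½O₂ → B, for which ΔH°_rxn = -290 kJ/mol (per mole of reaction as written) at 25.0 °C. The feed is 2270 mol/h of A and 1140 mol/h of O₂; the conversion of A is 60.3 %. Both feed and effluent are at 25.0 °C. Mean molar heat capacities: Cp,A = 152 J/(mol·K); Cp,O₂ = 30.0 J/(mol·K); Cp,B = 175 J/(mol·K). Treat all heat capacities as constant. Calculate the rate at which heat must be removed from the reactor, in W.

Q_out = 110000 W

Extent of reaction ξ = 0.603 × 2270 = 1368.8 mol/h
Reaction term: ξ·ΔH°_rxn = 1368.8 × -290 = -396950 kJ/h
Q = ΔH = -396950 kJ/h = -110.27 kW
Heat removed = 110270 W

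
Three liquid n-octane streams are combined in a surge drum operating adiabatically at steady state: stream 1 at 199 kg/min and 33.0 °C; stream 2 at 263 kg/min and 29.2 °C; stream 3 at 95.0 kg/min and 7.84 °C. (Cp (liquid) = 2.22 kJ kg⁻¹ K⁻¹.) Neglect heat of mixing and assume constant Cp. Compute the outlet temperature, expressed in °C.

No heat crosses the boundary, so H_out = H_in.
T_out = Σ ṁᵢCp,ᵢTᵢ / Σ ṁᵢCp,ᵢ
      = 33281 / 1236.5 = 26.915 °C

T_out = 26.9 °C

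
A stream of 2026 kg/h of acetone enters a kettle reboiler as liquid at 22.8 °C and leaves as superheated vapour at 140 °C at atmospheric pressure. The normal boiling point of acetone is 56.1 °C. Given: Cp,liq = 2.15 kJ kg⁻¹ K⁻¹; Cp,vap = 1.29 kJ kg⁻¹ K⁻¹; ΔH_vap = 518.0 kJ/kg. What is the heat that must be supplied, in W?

liquid 22.8→56.1 °C: 71.595 kJ/kg
vaporisation at 56.1 °C: 518 kJ/kg
vapour 56.1→140 °C: 108.23 kJ/kg
Δh = 71.595 + 518 + 108.23 = 697.83 kJ/kg
Q = ṁ·Δh = 2026 kg/h × 697.83 kJ/kg = 1.4138e+06 kJ/h
|Q| = 392.72 kW = 392720 W

Q = 393000 W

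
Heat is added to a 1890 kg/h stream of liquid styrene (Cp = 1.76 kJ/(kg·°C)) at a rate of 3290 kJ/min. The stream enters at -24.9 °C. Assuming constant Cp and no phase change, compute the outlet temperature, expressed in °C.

T_out = 34.4 °C

Q = 3290 kJ/min = 197400 kJ/h
ΔT = Q/(ṁ·Cp) = 197400/(1890×1.76) = 59.343 K
T_out = -24.9 + 59.343 = 34.443 °C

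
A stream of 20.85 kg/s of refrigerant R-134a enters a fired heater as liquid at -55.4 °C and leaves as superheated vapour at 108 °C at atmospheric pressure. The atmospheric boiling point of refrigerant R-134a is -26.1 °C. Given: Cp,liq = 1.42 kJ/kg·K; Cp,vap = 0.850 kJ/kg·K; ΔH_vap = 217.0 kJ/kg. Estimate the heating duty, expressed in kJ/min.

Q = 466000 kJ/min

liquid -55.4→-26.1 °C: 41.606 kJ/kg
vaporisation at -26.1 °C: 217 kJ/kg
vapour -26.1→108 °C: 113.98 kJ/kg
Δh = 41.606 + 217 + 113.98 = 372.59 kJ/kg
Q = ṁ·Δh = 20.85 kg/s × 372.59 kJ/kg = 7768.5 kJ/s
|Q| = 7768.5 kW = 466110 kJ/min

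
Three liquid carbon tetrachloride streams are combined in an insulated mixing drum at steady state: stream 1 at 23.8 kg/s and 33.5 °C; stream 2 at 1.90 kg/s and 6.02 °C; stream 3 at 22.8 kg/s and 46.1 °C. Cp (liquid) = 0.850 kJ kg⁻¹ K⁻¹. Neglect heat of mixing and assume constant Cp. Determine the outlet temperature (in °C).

Adiabatic, steady state ⇒ Σ ṁᵢCp,ᵢ(T_out − Tᵢ) = 0
Σ ṁᵢCp,ᵢTᵢ = 23.8×0.850×33.5 + 1.90×0.850×6.02 + 22.8×0.850×46.1 = 1580.8
Σ ṁᵢCp,ᵢ = 23.8×0.850 + 1.90×0.850 + 22.8×0.850 = 41.225
T_out = 1580.8 / 41.225 = 38.347 °C

T_out = 38.3 °C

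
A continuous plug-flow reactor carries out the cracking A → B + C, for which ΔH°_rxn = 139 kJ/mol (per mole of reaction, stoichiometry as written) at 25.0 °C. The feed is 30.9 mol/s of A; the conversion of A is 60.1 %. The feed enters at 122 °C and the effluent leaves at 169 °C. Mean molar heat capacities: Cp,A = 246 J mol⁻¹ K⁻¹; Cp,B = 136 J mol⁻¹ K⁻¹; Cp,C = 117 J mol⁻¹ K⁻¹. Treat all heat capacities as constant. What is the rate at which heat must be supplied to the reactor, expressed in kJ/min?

Q_in = 177000 kJ/min

Extent of reaction ξ = 0.601 × 30.9 = 18.571 mol/s
Reaction term: ξ·ΔH°_rxn = 18.571 × 139 = 2581.4 kJ/s
Sensible, feed 122→25 °C: -737.34 kJ/s
Outlet flows (mol/s): A 12.329, B 18.571, C 18.571
Sensible, products 25→169 °C: 1113.3 kJ/s
Q = ΔH = 2957.3 kJ/s = 2957.3 kW
Heat supplied = 177440 kJ/min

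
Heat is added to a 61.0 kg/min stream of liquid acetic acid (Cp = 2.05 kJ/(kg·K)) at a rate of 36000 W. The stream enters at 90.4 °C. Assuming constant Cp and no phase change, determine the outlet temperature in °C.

Q = 36000 W = 2160 kJ/min
ΔT = Q/(ṁ·Cp) = 2160/(61.0×2.05) = 17.273 K
T_out = 90.4 + 17.273 = 107.67 °C

T_out = 108 °C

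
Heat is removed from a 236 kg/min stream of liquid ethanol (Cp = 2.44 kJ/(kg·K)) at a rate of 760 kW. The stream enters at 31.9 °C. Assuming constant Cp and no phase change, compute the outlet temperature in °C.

T_out = -47.3 °C

Q = 760 kW = 45600 kJ/min
ΔT = Q/(ṁ·Cp) = 45600/(236×2.44) = 79.189 K
T_out = 31.9 − 79.189 = -47.289 °C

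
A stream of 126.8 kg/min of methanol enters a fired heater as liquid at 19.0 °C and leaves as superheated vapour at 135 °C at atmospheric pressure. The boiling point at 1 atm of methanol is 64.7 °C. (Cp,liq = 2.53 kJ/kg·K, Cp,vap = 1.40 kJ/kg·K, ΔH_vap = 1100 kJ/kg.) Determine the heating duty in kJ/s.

Q = 2780 kJ/s

liquid 19.0→64.7 °C: 115.62 kJ/kg
vaporisation at 64.7 °C: 1100 kJ/kg
vapour 64.7→135 °C: 98.42 kJ/kg
Δh = 115.62 + 1100 + 98.42 = 1314 kJ/kg
Q = ṁ·Δh = 126.8 kg/min × 1314 kJ/kg = 166620 kJ/min
|Q| = 2777 kW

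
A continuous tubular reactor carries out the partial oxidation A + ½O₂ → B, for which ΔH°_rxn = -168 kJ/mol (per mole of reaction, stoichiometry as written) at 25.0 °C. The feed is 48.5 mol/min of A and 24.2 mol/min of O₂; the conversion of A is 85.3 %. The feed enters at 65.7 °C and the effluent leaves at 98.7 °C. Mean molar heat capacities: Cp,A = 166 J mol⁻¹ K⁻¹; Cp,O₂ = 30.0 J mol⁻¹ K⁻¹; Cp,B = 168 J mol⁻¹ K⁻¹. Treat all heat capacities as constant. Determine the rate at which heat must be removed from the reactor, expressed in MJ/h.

Extent of reaction ξ = 0.853 × 48.5 = 41.37 mol/min
Reaction term: ξ·ΔH°_rxn = 41.37 × -168 = -6950.2 kJ/min
Sensible, feed 65.7→25 °C: -357.22 kJ/min
Outlet flows (mol/min): A 7.1295, O₂ 3.5147, B 41.37
Sensible, products 25→98.7 °C: 607.23 kJ/min
Q = ΔH = -6700.2 kJ/min = -111.67 kW
Heat removed = 402.01 MJ/h

Q_out = 402 MJ/h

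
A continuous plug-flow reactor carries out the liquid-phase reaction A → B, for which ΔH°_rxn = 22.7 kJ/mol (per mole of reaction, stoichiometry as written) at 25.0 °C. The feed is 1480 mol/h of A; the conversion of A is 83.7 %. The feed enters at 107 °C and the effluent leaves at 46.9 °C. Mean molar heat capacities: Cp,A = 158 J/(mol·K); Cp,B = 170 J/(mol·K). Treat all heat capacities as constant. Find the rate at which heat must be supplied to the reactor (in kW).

Extent of reaction ξ = 0.837 × 1480 = 1238.8 mol/h
Reaction term: ξ·ΔH°_rxn = 1238.8 × 22.7 = 28120 kJ/h
Sensible, feed 107→25 °C: -19175 kJ/h
Outlet flows (mol/h): A 241.24, B 1238.8
Sensible, products 25→46.9 °C: 5446.6 kJ/h
Q = ΔH = 14392 kJ/h = 3.9977 kW
Heat supplied = 3.9977 kW

Q_in = 4.00 kW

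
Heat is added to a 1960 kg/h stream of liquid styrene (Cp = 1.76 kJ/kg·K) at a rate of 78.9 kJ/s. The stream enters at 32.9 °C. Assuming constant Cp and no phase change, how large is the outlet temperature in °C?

Q = 78.9 kJ/s = 284040 kJ/h
ΔT = Q/(ṁ·Cp) = 284040/(1960×1.76) = 82.34 K
T_out = 32.9 + 82.34 = 115.24 °C

T_out = 115 °C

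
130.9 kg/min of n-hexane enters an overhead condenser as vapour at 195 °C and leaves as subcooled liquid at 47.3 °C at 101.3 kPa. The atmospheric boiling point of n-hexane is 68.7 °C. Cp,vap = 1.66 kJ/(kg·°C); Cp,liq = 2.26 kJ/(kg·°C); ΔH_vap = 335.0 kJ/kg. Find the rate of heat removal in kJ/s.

vapour 195→68.7 °C: -209.66 kJ/kg
condensation at 68.7 °C: -335 kJ/kg
liquid 68.7→47.3 °C: -48.364 kJ/kg
Δh = -209.66 + -335 + -48.364 = -593.02 kJ/kg
Q = ṁ·Δh = 130.9 kg/min × -593.02 kJ/kg = -77627 kJ/min
|Q| = 1293.8 kW

Q_c = 1290 kJ/s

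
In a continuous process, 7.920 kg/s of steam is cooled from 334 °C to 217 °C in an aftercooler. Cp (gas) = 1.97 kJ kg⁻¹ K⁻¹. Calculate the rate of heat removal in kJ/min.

Q_c = 110000 kJ/min

Q = ṁ·Cp·ΔT = 7.920 × 1.97 × (217 − 334) = -1825.5 kJ/s
Cooling duty = 109530 kJ/min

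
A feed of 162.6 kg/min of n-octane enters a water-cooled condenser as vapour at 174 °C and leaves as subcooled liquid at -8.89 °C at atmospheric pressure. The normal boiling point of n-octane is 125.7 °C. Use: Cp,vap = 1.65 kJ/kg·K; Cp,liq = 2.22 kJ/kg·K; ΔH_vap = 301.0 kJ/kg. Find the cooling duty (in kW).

Q_c = 1840 kW

vapour 174→125.7 °C: -79.695 kJ/kg
condensation at 125.7 °C: -301 kJ/kg
liquid 125.7→-8.89 °C: -298.79 kJ/kg
Δh = -79.695 + -301 + -298.79 = -679.48 kJ/kg
Q = ṁ·Δh = 162.6 kg/min × -679.48 kJ/kg = -110480 kJ/min
|Q| = 1841.4 kW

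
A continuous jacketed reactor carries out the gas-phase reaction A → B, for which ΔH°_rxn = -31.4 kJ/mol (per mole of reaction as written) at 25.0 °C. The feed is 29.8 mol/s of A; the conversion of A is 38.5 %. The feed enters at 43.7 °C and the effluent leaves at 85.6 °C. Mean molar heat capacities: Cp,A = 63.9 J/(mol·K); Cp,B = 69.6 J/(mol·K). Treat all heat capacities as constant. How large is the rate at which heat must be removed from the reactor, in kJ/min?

Q_out = 16600 kJ/min

Extent of reaction ξ = 0.385 × 29.8 = 11.473 mol/s
Reaction term: ξ·ΔH°_rxn = 11.473 × -31.4 = -360.25 kJ/s
Sensible, feed 43.7→25 °C: -35.609 kJ/s
Outlet flows (mol/s): A 18.327, B 11.473
Sensible, products 25→85.6 °C: 119.36 kJ/s
Q = ΔH = -276.5 kJ/s = -276.5 kW
Heat removed = 16590 kJ/min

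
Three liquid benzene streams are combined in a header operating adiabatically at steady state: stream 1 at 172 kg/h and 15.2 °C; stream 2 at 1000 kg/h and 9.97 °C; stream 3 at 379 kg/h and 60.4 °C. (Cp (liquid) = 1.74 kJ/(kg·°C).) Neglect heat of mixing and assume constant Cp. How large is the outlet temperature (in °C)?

T_out = 22.9 °C

Energy balance with Q = 0: Σ ṁᵢCp,ᵢ(T_out − Tᵢ) = 0
T_out = Σ ṁᵢCp,ᵢTᵢ / Σ ṁᵢCp,ᵢ
      = 61728 / 2698.7 = 22.873 °C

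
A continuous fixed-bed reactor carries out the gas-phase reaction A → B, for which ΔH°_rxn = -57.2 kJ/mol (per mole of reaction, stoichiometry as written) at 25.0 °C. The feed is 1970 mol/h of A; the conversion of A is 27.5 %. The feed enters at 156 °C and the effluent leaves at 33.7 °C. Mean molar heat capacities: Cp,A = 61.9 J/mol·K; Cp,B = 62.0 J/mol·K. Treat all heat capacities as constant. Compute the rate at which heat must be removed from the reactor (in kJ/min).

Q_out = 765 kJ/min

Extent of reaction ξ = 0.275 × 1970 = 541.75 mol/h
Reaction term: ξ·ΔH°_rxn = 541.75 × -57.2 = -30988 kJ/h
Sensible, feed 156→25 °C: -15975 kJ/h
Outlet flows (mol/h): A 1428.2, B 541.75
Sensible, products 25→33.7 °C: 1061.4 kJ/h
Q = ΔH = -45901 kJ/h = -12.75 kW
Heat removed = 765.02 kJ/min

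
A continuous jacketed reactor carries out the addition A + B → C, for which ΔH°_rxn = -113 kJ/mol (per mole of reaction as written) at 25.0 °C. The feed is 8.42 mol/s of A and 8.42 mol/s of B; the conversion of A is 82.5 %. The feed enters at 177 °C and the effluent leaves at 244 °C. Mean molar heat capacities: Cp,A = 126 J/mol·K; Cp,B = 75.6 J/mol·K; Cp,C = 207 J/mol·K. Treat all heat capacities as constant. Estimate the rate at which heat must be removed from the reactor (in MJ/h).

Extent of reaction ξ = 0.825 × 8.42 = 6.9465 mol/s
Reaction term: ξ·ΔH°_rxn = 6.9465 × -113 = -784.95 kJ/s
Sensible, feed 177→25 °C: -258.02 kJ/s
Outlet flows (mol/s): A 1.4735, B 1.4735, C 6.9465
Sensible, products 25→244 °C: 379.96 kJ/s
Q = ΔH = -663.01 kJ/s = -663.01 kW
Heat removed = 2386.8 MJ/h

Q_out = 2390 MJ/h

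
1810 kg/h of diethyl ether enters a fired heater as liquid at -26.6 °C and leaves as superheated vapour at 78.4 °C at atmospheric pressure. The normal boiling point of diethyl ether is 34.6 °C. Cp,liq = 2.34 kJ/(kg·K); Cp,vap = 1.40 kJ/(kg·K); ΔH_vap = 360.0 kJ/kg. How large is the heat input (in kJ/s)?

liquid -26.6→34.6 °C: 143.21 kJ/kg
vaporisation at 34.6 °C: 360 kJ/kg
vapour 34.6→78.4 °C: 61.32 kJ/kg
Δh = 143.21 + 360 + 61.32 = 564.53 kJ/kg
Q = ṁ·Δh = 1810 kg/h × 564.53 kJ/kg = 1.0218e+06 kJ/h
|Q| = 283.83 kW

Q = 284 kJ/s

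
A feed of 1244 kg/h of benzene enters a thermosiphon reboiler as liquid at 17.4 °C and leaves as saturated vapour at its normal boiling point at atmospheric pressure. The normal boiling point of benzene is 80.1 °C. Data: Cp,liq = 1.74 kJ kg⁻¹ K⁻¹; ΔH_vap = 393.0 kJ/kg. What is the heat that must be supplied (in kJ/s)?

Q = 174 kJ/s

liquid 17.4→80.1 °C: 109.1 kJ/kg
vaporisation at 80.1 °C: 393 kJ/kg
Δh = 109.1 + 393 = 502.1 kJ/kg
Q = ṁ·Δh = 1244 kg/h × 502.1 kJ/kg = 624610 kJ/h
|Q| = 173.5 kW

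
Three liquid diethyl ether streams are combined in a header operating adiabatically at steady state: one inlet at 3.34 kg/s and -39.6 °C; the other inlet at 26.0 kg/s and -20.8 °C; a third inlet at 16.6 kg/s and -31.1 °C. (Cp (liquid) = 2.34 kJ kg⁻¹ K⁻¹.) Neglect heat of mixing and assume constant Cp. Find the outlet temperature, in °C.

Adiabatic, steady state ⇒ Σ ṁᵢCp,ᵢ(T_out − Tᵢ) = 0
Σ ṁᵢCp,ᵢTᵢ = 3.34×2.34×-39.6 + 26.0×2.34×-20.8 + 16.6×2.34×-31.1 = -2783
Σ ṁᵢCp,ᵢ = 3.34×2.34 + 26.0×2.34 + 16.6×2.34 = 107.5
T_out = -2783 / 107.5 = -25.889 °C

T_out = -25.9 °C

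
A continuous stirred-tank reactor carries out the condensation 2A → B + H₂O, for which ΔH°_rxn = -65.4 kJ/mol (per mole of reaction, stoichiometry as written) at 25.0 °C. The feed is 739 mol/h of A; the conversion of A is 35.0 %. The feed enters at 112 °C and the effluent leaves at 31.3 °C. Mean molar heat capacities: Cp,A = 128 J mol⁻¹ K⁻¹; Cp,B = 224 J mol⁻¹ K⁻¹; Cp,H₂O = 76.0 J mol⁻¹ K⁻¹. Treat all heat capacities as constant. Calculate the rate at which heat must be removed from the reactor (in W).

Extent of reaction ξ = 0.350 × 739 / 2 = 129.32 mol/h
Reaction term: ξ·ΔH°_rxn = 129.32 × -65.4 = -8457.9 kJ/h
Sensible, feed 112→25 °C: -8229.5 kJ/h
Outlet flows (mol/h): A 480.35, B 129.32, H₂O 129.32
Sensible, products 25→31.3 °C: 631.78 kJ/h
Q = ΔH = -16056 kJ/h = -4.4599 kW
Heat removed = 4459.9 W

Q_out = 4460 W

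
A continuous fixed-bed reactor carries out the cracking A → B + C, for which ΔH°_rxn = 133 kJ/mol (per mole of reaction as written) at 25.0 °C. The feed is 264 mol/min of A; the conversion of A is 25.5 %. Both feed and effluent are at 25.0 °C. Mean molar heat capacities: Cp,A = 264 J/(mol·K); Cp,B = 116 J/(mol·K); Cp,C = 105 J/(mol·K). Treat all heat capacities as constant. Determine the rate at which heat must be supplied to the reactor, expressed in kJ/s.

Extent of reaction ξ = 0.255 × 264 = 67.32 mol/min
Reaction term: ξ·ΔH°_rxn = 67.32 × 133 = 8953.6 kJ/min
Q = ΔH = 8953.6 kJ/min = 149.23 kW
Heat supplied = 149.23 kJ/s

Q_in = 149 kJ/s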